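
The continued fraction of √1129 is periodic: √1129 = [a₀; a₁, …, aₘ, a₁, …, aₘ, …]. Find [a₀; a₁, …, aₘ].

a₀ = ⌊√1129⌋ = 33.
With m₀=0, d₀=1 and mₖ₊₁ = dₖaₖ − mₖ, dₖ₊₁ = (n − mₖ₊₁²)/dₖ, aₖ₊₁ = ⌊(a₀+mₖ₊₁)/dₖ₊₁⌋:
  k=1: m=33, d=40, a=1
  k=2: m=7, d=27, a=1
  k=3: m=20, d=27, a=1
  k=4: m=7, d=40, a=1
  k=5: m=33, d=1, a=66
d=1 and a=2a₀=66 at k=5, so the next step gives (m, d) = (33, 40) again — its k=1 value — and the period has length 5.

[33; 1, 1, 1, 1, 66]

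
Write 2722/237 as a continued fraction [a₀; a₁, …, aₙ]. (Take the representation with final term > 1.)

[11; 2, 16, 2, 3]

2722 = 11*237 + 115
237 = 2*115 + 7
115 = 16*7 + 3
7 = 2*3 + 1
3 = 3*1 + 0  (stop)
So 2722/237 = [11; 2, 16, 2, 3].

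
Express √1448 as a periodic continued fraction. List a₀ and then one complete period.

a₀ = ⌊√1448⌋ = 38.
With m₀=0, d₀=1 and mₖ₊₁ = dₖaₖ − mₖ, dₖ₊₁ = (n − mₖ₊₁²)/dₖ, aₖ₊₁ = ⌊(a₀+mₖ₊₁)/dₖ₊₁⌋:
  k=1: m=38, d=4, a=19
  k=2: m=38, d=1, a=76
d=1 and a=2a₀=76 at k=2, so the next step gives (m, d) = (38, 4) again — its k=1 value — and the period has length 2.

[38; 19, 76]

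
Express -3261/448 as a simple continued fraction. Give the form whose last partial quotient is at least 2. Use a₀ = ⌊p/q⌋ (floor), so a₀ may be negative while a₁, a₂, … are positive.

-3261 = -8*448 + 323
448 = 1*323 + 125
323 = 2*125 + 73
125 = 1*73 + 52
73 = 1*52 + 21
52 = 2*21 + 10
21 = 2*10 + 1
10 = 10*1 + 0  (stop)
So -3261/448 = [-8; 1, 2, 1, 1, 2, 2, 10].

[-8; 1, 2, 1, 1, 2, 2, 10]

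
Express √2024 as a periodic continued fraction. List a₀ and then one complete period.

a₀ = ⌊√2024⌋ = 44.
With m₀=0, d₀=1 and mₖ₊₁ = dₖaₖ − mₖ, dₖ₊₁ = (n − mₖ₊₁²)/dₖ, aₖ₊₁ = ⌊(a₀+mₖ₊₁)/dₖ₊₁⌋:
  k=1: m=44, d=88, a=1
  k=2: m=44, d=1, a=88
d=1 and a=2a₀=88 at k=2, so the next step gives (m, d) = (44, 88) again — its k=1 value — and the period has length 2.

[44; 1, 88]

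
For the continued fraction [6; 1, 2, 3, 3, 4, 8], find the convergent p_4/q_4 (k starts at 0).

Using pₖ = aₖpₖ₋₁ + pₖ₋₂, qₖ = aₖqₖ₋₁ + qₖ₋₂ (with p₋₁=1, p₋₂=0, q₋₁=0, q₋₂=1):
  k=0: a=6, p=6, q=1
  k=1: a=1, p=7, q=1
  k=2: a=2, p=20, q=3
  k=3: a=3, p=67, q=10
  k=4: a=3, p=221, q=33

221/33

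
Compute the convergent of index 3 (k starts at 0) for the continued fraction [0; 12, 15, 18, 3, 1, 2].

Using pₖ = aₖpₖ₋₁ + pₖ₋₂, qₖ = aₖqₖ₋₁ + qₖ₋₂ (with p₋₁=1, p₋₂=0, q₋₁=0, q₋₂=1):
  k=0: a=0, p=0, q=1
  k=1: a=12, p=1, q=12
  k=2: a=15, p=15, q=181
  k=3: a=18, p=271, q=3270

271/3270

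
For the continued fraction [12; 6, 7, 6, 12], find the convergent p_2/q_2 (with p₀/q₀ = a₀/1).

523/43

Using pₖ = aₖpₖ₋₁ + pₖ₋₂, qₖ = aₖqₖ₋₁ + qₖ₋₂ (with p₋₁=1, p₋₂=0, q₋₁=0, q₋₂=1):
  k=0: a=12, p=12, q=1
  k=1: a=6, p=73, q=6
  k=2: a=7, p=523, q=43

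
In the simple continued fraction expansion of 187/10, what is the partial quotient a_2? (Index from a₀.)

2

187 = 18·10 + 7   →  a_0 = 18
10 = 1·7 + 3   →  a_1 = 1
7 = 2·3 + 1   →  a_2 = 2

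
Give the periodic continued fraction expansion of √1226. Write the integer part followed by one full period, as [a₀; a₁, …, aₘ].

[35; 70]

a₀ = ⌊√1226⌋ = 35.
With m₀=0, d₀=1 and mₖ₊₁ = dₖaₖ − mₖ, dₖ₊₁ = (n − mₖ₊₁²)/dₖ, aₖ₊₁ = ⌊(a₀+mₖ₊₁)/dₖ₊₁⌋:
  k=1: m=35, d=1, a=70
d=1 and a=2a₀=70 at k=1, so the next step gives (m, d) = (35, 1) again — its k=1 value — and the period has length 1.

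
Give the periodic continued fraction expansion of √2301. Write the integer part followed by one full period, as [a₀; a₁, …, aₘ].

a₀ = ⌊√2301⌋ = 47.
With m₀=0, d₀=1 and mₖ₊₁ = dₖaₖ − mₖ, dₖ₊₁ = (n − mₖ₊₁²)/dₖ, aₖ₊₁ = ⌊(a₀+mₖ₊₁)/dₖ₊₁⌋:
  k=1: m=47, d=92, a=1
  k=2: m=45, d=3, a=30
  k=3: m=45, d=92, a=1
  k=4: m=47, d=1, a=94
d=1 and a=2a₀=94 at k=4, so the next step gives (m, d) = (47, 92) again — its k=1 value — and the period has length 4.

[47; 1, 30, 1, 94]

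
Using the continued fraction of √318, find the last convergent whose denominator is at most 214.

3727/209

√318 = [17; 1, 4, 1, 34, …] (period length 4).
Convergents:
  p_0/q_0 = 17/1
  p_1/q_1 = 18/1
  p_2/q_2 = 89/5
  p_3/q_3 = 107/6
  p_4/q_4 = 3727/209
  p_5/q_5 = 3834/215
q_4 = 209 ≤ 214 < 215 = q_5, so the answer is 3727/209.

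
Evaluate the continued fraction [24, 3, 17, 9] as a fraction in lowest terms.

11458/471

Using pₖ = aₖpₖ₋₁ + pₖ₋₂ and qₖ = aₖqₖ₋₁ + qₖ₋₂:
  k=0: a=24, p=24, q=1
  k=1: a=3, p=73, q=3
  k=2: a=17, p=1265, q=52
  k=3: a=9, p=11458, q=471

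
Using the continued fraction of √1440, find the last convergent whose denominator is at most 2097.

54758/1443

√1440 = [37; 1, 17, 1, 74, …] (period length 4).
Convergents:
  p_0/q_0 = 37/1
  p_1/q_1 = 38/1
  p_2/q_2 = 683/18
  p_3/q_3 = 721/19
  p_4/q_4 = 54037/1424
  p_5/q_5 = 54758/1443
  p_6/q_6 = 984923/25955
q_5 = 1443 ≤ 2097 < 25955 = q_6, so the answer is 54758/1443.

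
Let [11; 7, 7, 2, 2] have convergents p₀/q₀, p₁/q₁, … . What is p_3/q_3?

1192/107

Using pₖ = aₖpₖ₋₁ + pₖ₋₂, qₖ = aₖqₖ₋₁ + qₖ₋₂ (with p₋₁=1, p₋₂=0, q₋₁=0, q₋₂=1):
  k=0: a=11, p=11, q=1
  k=1: a=7, p=78, q=7
  k=2: a=7, p=557, q=50
  k=3: a=2, p=1192, q=107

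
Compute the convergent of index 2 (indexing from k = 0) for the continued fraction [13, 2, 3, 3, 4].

94/7

Using pₖ = aₖpₖ₋₁ + pₖ₋₂, qₖ = aₖqₖ₋₁ + qₖ₋₂ (with p₋₁=1, p₋₂=0, q₋₁=0, q₋₂=1):
  k=0: a=13, p=13, q=1
  k=1: a=2, p=27, q=2
  k=2: a=3, p=94, q=7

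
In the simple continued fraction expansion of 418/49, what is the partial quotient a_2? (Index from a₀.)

1

418 = 8·49 + 26   →  a_0 = 8
49 = 1·26 + 23   →  a_1 = 1
26 = 1·23 + 3   →  a_2 = 1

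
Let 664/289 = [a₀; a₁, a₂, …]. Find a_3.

1

664 = 2·289 + 86   →  a_0 = 2
289 = 3·86 + 31   →  a_1 = 3
86 = 2·31 + 24   →  a_2 = 2
31 = 1·24 + 7   →  a_3 = 1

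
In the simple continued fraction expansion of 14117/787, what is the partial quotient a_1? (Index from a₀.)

1

14117 = 17·787 + 738   →  a_0 = 17
787 = 1·738 + 49   →  a_1 = 1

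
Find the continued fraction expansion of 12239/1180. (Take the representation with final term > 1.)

[10; 2, 1, 2, 4, 1, 8, 3]

12239 = 10*1180 + 439
1180 = 2*439 + 302
439 = 1*302 + 137
302 = 2*137 + 28
137 = 4*28 + 25
28 = 1*25 + 3
25 = 8*3 + 1
3 = 3*1 + 0  (stop)
So 12239/1180 = [10; 2, 1, 2, 4, 1, 8, 3].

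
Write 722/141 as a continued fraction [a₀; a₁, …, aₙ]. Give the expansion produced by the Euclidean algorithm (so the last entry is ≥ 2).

[5; 8, 3, 2, 2]

722 = 5·141 + 17
141 = 8·17 + 5
17 = 3·5 + 2
5 = 2·2 + 1
2 = 2·1 + 0  (stop)
So 722/141 = [5; 8, 3, 2, 2].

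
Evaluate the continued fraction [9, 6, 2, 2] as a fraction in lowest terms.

293/32

Fold from the inside: start with 2/1.
  2 + 1/2 = 5/2
  6 + 2/5 = 32/5
  9 + 5/32 = 293/32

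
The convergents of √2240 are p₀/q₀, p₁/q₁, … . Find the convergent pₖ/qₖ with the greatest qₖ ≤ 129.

3313/70

√2240 = [47; 3, 23, 3, 94, …] (period length 4).
Convergents:
  p_0/q_0 = 47/1
  p_1/q_1 = 142/3
  p_2/q_2 = 3313/70
  p_3/q_3 = 10081/213
q_2 = 70 ≤ 129 < 213 = q_3, so the answer is 3313/70.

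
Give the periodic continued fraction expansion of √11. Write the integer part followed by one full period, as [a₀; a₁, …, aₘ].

a₀ = ⌊√11⌋ = 3.

[3; 3, 6]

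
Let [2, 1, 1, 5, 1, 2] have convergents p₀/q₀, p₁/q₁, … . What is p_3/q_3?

Using pₖ = aₖpₖ₋₁ + pₖ₋₂, qₖ = aₖqₖ₋₁ + qₖ₋₂ (with p₋₁=1, p₋₂=0, q₋₁=0, q₋₂=1):
  k=0: a=2, p=2, q=1
  k=1: a=1, p=3, q=1
  k=2: a=1, p=5, q=2
  k=3: a=5, p=28, q=11

28/11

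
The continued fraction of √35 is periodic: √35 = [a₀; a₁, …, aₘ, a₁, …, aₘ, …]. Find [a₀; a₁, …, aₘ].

a₀ = ⌊√35⌋ = 5.
With m₀=0, d₀=1 and mₖ₊₁ = dₖaₖ − mₖ, dₖ₊₁ = (n − mₖ₊₁²)/dₖ, aₖ₊₁ = ⌊(a₀+mₖ₊₁)/dₖ₊₁⌋:
  k=1: m=5, d=10, a=1
  k=2: m=5, d=1, a=10
d=1 and a=2a₀=10 at k=2, so the next step gives (m, d) = (5, 10) again — its k=1 value — and the period has length 2.

[5; 1, 10]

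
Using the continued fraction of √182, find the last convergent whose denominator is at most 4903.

38597/2861

√182 = [13; 2, 26, …] (period length 2).
Convergents:
  p_0/q_0 = 13/1
  p_1/q_1 = 27/2
  p_2/q_2 = 715/53
  p_3/q_3 = 1457/108
  p_4/q_4 = 38597/2861
  p_5/q_5 = 78651/5830
q_4 = 2861 ≤ 4903 < 5830 = q_5, so the answer is 38597/2861.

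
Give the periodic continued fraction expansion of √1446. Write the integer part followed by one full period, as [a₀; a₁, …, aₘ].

[38; 38, 76]

a₀ = ⌊√1446⌋ = 38.
With m₀=0, d₀=1 and mₖ₊₁ = dₖaₖ − mₖ, dₖ₊₁ = (n − mₖ₊₁²)/dₖ, aₖ₊₁ = ⌊(a₀+mₖ₊₁)/dₖ₊₁⌋:
  k=1: m=38, d=2, a=38
  k=2: m=38, d=1, a=76
d=1 and a=2a₀=76 at k=2, so the next step gives (m, d) = (38, 2) again — its k=1 value — and the period has length 2.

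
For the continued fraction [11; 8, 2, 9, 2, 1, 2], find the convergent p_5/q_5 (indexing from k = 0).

5559/500

Using pₖ = aₖpₖ₋₁ + pₖ₋₂, qₖ = aₖqₖ₋₁ + qₖ₋₂ (with p₋₁=1, p₋₂=0, q₋₁=0, q₋₂=1):
  k=0: a=11, p=11, q=1
  k=1: a=8, p=89, q=8
  k=2: a=2, p=189, q=17
  k=3: a=9, p=1790, q=161
  k=4: a=2, p=3769, q=339
  k=5: a=1, p=5559, q=500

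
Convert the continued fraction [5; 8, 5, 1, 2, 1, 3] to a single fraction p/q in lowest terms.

Fold from the inside: start with 3/1.
  1 + 1/3 = 4/3
  2 + 3/4 = 11/4
  1 + 4/11 = 15/11
  5 + 11/15 = 86/15
  8 + 15/86 = 703/86
  5 + 86/703 = 3601/703

3601/703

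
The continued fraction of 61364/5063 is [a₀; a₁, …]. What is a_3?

18

61364 = 12·5063 + 608   →  a_0 = 12
5063 = 8·608 + 199   →  a_1 = 8
608 = 3·199 + 11   →  a_2 = 3
199 = 18·11 + 1   →  a_3 = 18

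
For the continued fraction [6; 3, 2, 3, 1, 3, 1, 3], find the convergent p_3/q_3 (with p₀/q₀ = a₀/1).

151/24

Using pₖ = aₖpₖ₋₁ + pₖ₋₂, qₖ = aₖqₖ₋₁ + qₖ₋₂ (with p₋₁=1, p₋₂=0, q₋₁=0, q₋₂=1):
  k=0: a=6, p=6, q=1
  k=1: a=3, p=19, q=3
  k=2: a=2, p=44, q=7
  k=3: a=3, p=151, q=24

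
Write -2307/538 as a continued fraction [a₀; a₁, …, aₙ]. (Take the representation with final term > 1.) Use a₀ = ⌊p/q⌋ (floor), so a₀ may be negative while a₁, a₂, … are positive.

[-5; 1, 2, 2, 8, 9]

-2307 = -5*538 + 383
538 = 1*383 + 155
383 = 2*155 + 73
155 = 2*73 + 9
73 = 8*9 + 1
9 = 9*1 + 0  (stop)
So -2307/538 = [-5; 1, 2, 2, 8, 9].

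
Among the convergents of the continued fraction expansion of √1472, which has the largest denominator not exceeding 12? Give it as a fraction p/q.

422/11

√1472 = [38; 2, 1, 2, 1, 2, 76, …] (period length 6).
Convergents:
  p_0/q_0 = 38/1
  p_1/q_1 = 77/2
  p_2/q_2 = 115/3
  p_3/q_3 = 307/8
  p_4/q_4 = 422/11
  p_5/q_5 = 1151/30
q_4 = 11 ≤ 12 < 30 = q_5, so the answer is 422/11.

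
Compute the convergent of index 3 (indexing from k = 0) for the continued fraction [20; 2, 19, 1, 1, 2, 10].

Using pₖ = aₖpₖ₋₁ + pₖ₋₂, qₖ = aₖqₖ₋₁ + qₖ₋₂ (with p₋₁=1, p₋₂=0, q₋₁=0, q₋₂=1):
  k=0: a=20, p=20, q=1
  k=1: a=2, p=41, q=2
  k=2: a=19, p=799, q=39
  k=3: a=1, p=840, q=41

840/41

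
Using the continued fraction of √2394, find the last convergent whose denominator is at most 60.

685/14

√2394 = [48; 1, 12, 1, 96, …] (period length 4).
Convergents:
  p_0/q_0 = 48/1
  p_1/q_1 = 49/1
  p_2/q_2 = 636/13
  p_3/q_3 = 685/14
  p_4/q_4 = 66396/1357
q_3 = 14 ≤ 60 < 1357 = q_4, so the answer is 685/14.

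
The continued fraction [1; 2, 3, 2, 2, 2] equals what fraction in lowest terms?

Fold from the inside: start with 2/1.
  2 + 1/2 = 5/2
  2 + 2/5 = 12/5
  3 + 5/12 = 41/12
  2 + 12/41 = 94/41
  1 + 41/94 = 135/94

135/94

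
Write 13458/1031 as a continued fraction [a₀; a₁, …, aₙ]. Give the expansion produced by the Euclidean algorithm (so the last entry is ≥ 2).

[13; 18, 1, 2, 1, 13]

13458 = 13*1031 + 55
1031 = 18*55 + 41
55 = 1*41 + 14
41 = 2*14 + 13
14 = 1*13 + 1
13 = 13*1 + 0  (stop)
So 13458/1031 = [13; 18, 1, 2, 1, 13].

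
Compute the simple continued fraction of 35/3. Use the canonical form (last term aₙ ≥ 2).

35 = 11*3 + 2
3 = 1*2 + 1
2 = 2*1 + 0  (stop)
So 35/3 = [11; 1, 2].

[11; 1, 2]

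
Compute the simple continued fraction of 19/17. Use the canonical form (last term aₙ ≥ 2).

[1; 8, 2]

19 = 1·17 + 2
17 = 8·2 + 1
2 = 2·1 + 0  (stop)
So 19/17 = [1; 8, 2].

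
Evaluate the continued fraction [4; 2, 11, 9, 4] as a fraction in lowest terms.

Fold from the inside: start with 4/1.
  9 + 1/4 = 37/4
  11 + 4/37 = 411/37
  2 + 37/411 = 859/411
  4 + 411/859 = 3847/859

3847/859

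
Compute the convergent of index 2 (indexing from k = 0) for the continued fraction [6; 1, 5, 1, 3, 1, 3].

Using pₖ = aₖpₖ₋₁ + pₖ₋₂, qₖ = aₖqₖ₋₁ + qₖ₋₂ (with p₋₁=1, p₋₂=0, q₋₁=0, q₋₂=1):
  k=0: a=6, p=6, q=1
  k=1: a=1, p=7, q=1
  k=2: a=5, p=41, q=6

41/6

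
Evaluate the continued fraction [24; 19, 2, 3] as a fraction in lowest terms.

Fold from the inside: start with 3/1.
  2 + 1/3 = 7/3
  19 + 3/7 = 136/7
  24 + 7/136 = 3271/136

3271/136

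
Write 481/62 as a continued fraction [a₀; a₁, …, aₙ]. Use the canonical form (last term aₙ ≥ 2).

481 = 7×62 + 47
62 = 1×47 + 15
47 = 3×15 + 2
15 = 7×2 + 1
2 = 2×1 + 0  (stop)
So 481/62 = [7; 1, 3, 7, 2].

[7; 1, 3, 7, 2]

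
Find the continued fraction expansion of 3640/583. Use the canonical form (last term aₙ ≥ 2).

[6; 4, 9, 2, 7]

3640 = 6·583 + 142
583 = 4·142 + 15
142 = 9·15 + 7
15 = 2·7 + 1
7 = 7·1 + 0  (stop)
So 3640/583 = [6; 4, 9, 2, 7].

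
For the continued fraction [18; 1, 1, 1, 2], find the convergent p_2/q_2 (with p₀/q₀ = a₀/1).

Using pₖ = aₖpₖ₋₁ + pₖ₋₂, qₖ = aₖqₖ₋₁ + qₖ₋₂ (with p₋₁=1, p₋₂=0, q₋₁=0, q₋₂=1):
  k=0: a=18, p=18, q=1
  k=1: a=1, p=19, q=1
  k=2: a=1, p=37, q=2

37/2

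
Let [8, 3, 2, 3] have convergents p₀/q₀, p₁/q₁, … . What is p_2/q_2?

58/7

Using pₖ = aₖpₖ₋₁ + pₖ₋₂, qₖ = aₖqₖ₋₁ + qₖ₋₂ (with p₋₁=1, p₋₂=0, q₋₁=0, q₋₂=1):
  k=0: a=8, p=8, q=1
  k=1: a=3, p=25, q=3
  k=2: a=2, p=58, q=7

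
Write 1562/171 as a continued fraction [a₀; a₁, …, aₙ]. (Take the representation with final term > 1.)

[9; 7, 2, 3, 3]

1562 = 9×171 + 23
171 = 7×23 + 10
23 = 2×10 + 3
10 = 3×3 + 1
3 = 3×1 + 0  (stop)
So 1562/171 = [9; 7, 2, 3, 3].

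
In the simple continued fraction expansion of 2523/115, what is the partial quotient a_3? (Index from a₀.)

2

2523 = 21·115 + 108   →  a_0 = 21
115 = 1·108 + 7   →  a_1 = 1
108 = 15·7 + 3   →  a_2 = 15
7 = 2·3 + 1   →  a_3 = 2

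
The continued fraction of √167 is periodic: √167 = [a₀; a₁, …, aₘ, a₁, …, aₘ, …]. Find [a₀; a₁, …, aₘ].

a₀ = ⌊√167⌋ = 12.
With m₀=0, d₀=1 and mₖ₊₁ = dₖaₖ − mₖ, dₖ₊₁ = (n − mₖ₊₁²)/dₖ, aₖ₊₁ = ⌊(a₀+mₖ₊₁)/dₖ₊₁⌋:
  k=1: m=12, d=23, a=1
  k=2: m=11, d=2, a=11
  k=3: m=11, d=23, a=1
  k=4: m=12, d=1, a=24
d=1 and a=2a₀=24 at k=4, so the next step gives (m, d) = (12, 23) again — its k=1 value — and the period has length 4.

[12; 1, 11, 1, 24]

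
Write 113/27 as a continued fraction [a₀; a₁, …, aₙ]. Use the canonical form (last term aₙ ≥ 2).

[4; 5, 2, 2]

113 = 4×27 + 5
27 = 5×5 + 2
5 = 2×2 + 1
2 = 2×1 + 0  (stop)
So 113/27 = [4; 5, 2, 2].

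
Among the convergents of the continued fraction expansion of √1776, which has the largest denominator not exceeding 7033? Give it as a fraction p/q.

174049/4130

√1776 = [42; 7, 84, …] (period length 2).
Convergents:
  p_0/q_0 = 42/1
  p_1/q_1 = 295/7
  p_2/q_2 = 24822/589
  p_3/q_3 = 174049/4130
  p_4/q_4 = 14644938/347509
q_3 = 4130 ≤ 7033 < 347509 = q_4, so the answer is 174049/4130.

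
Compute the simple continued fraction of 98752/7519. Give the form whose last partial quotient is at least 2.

98752 = 13×7519 + 1005
7519 = 7×1005 + 484
1005 = 2×484 + 37
484 = 13×37 + 3
37 = 12×3 + 1
3 = 3×1 + 0  (stop)
So 98752/7519 = [13; 7, 2, 13, 12, 3].

[13; 7, 2, 13, 12, 3]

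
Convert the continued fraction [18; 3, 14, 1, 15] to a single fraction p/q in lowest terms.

Using pₖ = aₖpₖ₋₁ + pₖ₋₂ and qₖ = aₖqₖ₋₁ + qₖ₋₂:
  k=0: a=18, p=18, q=1
  k=1: a=3, p=55, q=3
  k=2: a=14, p=788, q=43
  k=3: a=1, p=843, q=46
  k=4: a=15, p=13433, q=733

13433/733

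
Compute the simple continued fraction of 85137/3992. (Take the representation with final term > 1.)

85137 = 21*3992 + 1305
3992 = 3*1305 + 77
1305 = 16*77 + 73
77 = 1*73 + 4
73 = 18*4 + 1
4 = 4*1 + 0  (stop)
So 85137/3992 = [21; 3, 16, 1, 18, 4].

[21; 3, 16, 1, 18, 4]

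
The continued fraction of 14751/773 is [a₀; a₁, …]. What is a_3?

1

14751 = 19·773 + 64   →  a_0 = 19
773 = 12·64 + 5   →  a_1 = 12
64 = 12·5 + 4   →  a_2 = 12
5 = 1·4 + 1   →  a_3 = 1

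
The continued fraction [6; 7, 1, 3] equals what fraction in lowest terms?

190/31

Using pₖ = aₖpₖ₋₁ + pₖ₋₂ and qₖ = aₖqₖ₋₁ + qₖ₋₂:
  k=0: a=6, p=6, q=1
  k=1: a=7, p=43, q=7
  k=2: a=1, p=49, q=8
  k=3: a=3, p=190, q=31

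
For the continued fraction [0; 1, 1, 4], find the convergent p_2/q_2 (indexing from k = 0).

Using pₖ = aₖpₖ₋₁ + pₖ₋₂, qₖ = aₖqₖ₋₁ + qₖ₋₂ (with p₋₁=1, p₋₂=0, q₋₁=0, q₋₂=1):
  k=0: a=0, p=0, q=1
  k=1: a=1, p=1, q=1
  k=2: a=1, p=1, q=2

1/2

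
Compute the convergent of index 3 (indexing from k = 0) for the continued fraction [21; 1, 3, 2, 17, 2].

Using pₖ = aₖpₖ₋₁ + pₖ₋₂, qₖ = aₖqₖ₋₁ + qₖ₋₂ (with p₋₁=1, p₋₂=0, q₋₁=0, q₋₂=1):
  k=0: a=21, p=21, q=1
  k=1: a=1, p=22, q=1
  k=2: a=3, p=87, q=4
  k=3: a=2, p=196, q=9

196/9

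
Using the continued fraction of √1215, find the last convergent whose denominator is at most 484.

√1215 = [34; 1, 5, 1, 68, …] (period length 4).
Convergents:
  p_0/q_0 = 34/1
  p_1/q_1 = 35/1
  p_2/q_2 = 209/6
  p_3/q_3 = 244/7
  p_4/q_4 = 16801/482
  p_5/q_5 = 17045/489
q_4 = 482 ≤ 484 < 489 = q_5, so the answer is 16801/482.

16801/482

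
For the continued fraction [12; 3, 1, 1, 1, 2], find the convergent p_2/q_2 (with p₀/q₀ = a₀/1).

Using pₖ = aₖpₖ₋₁ + pₖ₋₂, qₖ = aₖqₖ₋₁ + qₖ₋₂ (with p₋₁=1, p₋₂=0, q₋₁=0, q₋₂=1):
  k=0: a=12, p=12, q=1
  k=1: a=3, p=37, q=3
  k=2: a=1, p=49, q=4

49/4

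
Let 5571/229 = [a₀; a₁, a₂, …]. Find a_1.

3

5571 = 24·229 + 75   →  a_0 = 24
229 = 3·75 + 4   →  a_1 = 3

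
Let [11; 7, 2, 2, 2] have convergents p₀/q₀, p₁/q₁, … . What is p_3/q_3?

412/37

Using pₖ = aₖpₖ₋₁ + pₖ₋₂, qₖ = aₖqₖ₋₁ + qₖ₋₂ (with p₋₁=1, p₋₂=0, q₋₁=0, q₋₂=1):
  k=0: a=11, p=11, q=1
  k=1: a=7, p=78, q=7
  k=2: a=2, p=167, q=15
  k=3: a=2, p=412, q=37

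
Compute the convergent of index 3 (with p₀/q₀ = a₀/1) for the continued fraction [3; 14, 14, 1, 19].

648/211

Using pₖ = aₖpₖ₋₁ + pₖ₋₂, qₖ = aₖqₖ₋₁ + qₖ₋₂ (with p₋₁=1, p₋₂=0, q₋₁=0, q₋₂=1):
  k=0: a=3, p=3, q=1
  k=1: a=14, p=43, q=14
  k=2: a=14, p=605, q=197
  k=3: a=1, p=648, q=211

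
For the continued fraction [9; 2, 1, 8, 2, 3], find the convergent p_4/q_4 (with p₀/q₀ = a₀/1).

Using pₖ = aₖpₖ₋₁ + pₖ₋₂, qₖ = aₖqₖ₋₁ + qₖ₋₂ (with p₋₁=1, p₋₂=0, q₋₁=0, q₋₂=1):
  k=0: a=9, p=9, q=1
  k=1: a=2, p=19, q=2
  k=2: a=1, p=28, q=3
  k=3: a=8, p=243, q=26
  k=4: a=2, p=514, q=55

514/55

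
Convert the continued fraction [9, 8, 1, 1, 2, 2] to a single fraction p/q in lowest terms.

Using pₖ = aₖpₖ₋₁ + pₖ₋₂ and qₖ = aₖqₖ₋₁ + qₖ₋₂:
  k=0: a=9, p=9, q=1
  k=1: a=8, p=73, q=8
  k=2: a=1, p=82, q=9
  k=3: a=1, p=155, q=17
  k=4: a=2, p=392, q=43
  k=5: a=2, p=939, q=103

939/103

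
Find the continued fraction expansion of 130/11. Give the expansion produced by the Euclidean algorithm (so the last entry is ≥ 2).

[11; 1, 4, 2]

130 = 11×11 + 9
11 = 1×9 + 2
9 = 4×2 + 1
2 = 2×1 + 0  (stop)
So 130/11 = [11; 1, 4, 2].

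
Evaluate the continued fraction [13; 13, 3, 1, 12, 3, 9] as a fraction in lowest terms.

253729/19405

Fold from the inside: start with 9/1.
  3 + 1/9 = 28/9
  12 + 9/28 = 345/28
  1 + 28/345 = 373/345
  3 + 345/373 = 1464/373
  13 + 373/1464 = 19405/1464
  13 + 1464/19405 = 253729/19405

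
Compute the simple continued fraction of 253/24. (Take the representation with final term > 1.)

[10; 1, 1, 5, 2]

253 = 10·24 + 13
24 = 1·13 + 11
13 = 1·11 + 2
11 = 5·2 + 1
2 = 2·1 + 0  (stop)
So 253/24 = [10; 1, 1, 5, 2].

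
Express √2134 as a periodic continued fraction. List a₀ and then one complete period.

[46; 5, 8, 5, 92]

a₀ = ⌊√2134⌋ = 46.
With m₀=0, d₀=1 and mₖ₊₁ = dₖaₖ − mₖ, dₖ₊₁ = (n − mₖ₊₁²)/dₖ, aₖ₊₁ = ⌊(a₀+mₖ₊₁)/dₖ₊₁⌋:
  k=1: m=46, d=18, a=5
  k=2: m=44, d=11, a=8
  k=3: m=44, d=18, a=5
  k=4: m=46, d=1, a=92
d=1 and a=2a₀=92 at k=4, so the next step gives (m, d) = (46, 18) again — its k=1 value — and the period has length 4.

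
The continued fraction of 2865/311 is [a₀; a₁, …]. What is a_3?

2865 = 9·311 + 66   →  a_0 = 9
311 = 4·66 + 47   →  a_1 = 4
66 = 1·47 + 19   →  a_2 = 1
47 = 2·19 + 9   →  a_3 = 2

2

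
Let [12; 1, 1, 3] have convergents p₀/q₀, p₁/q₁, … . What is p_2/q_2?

Using pₖ = aₖpₖ₋₁ + pₖ₋₂, qₖ = aₖqₖ₋₁ + qₖ₋₂ (with p₋₁=1, p₋₂=0, q₋₁=0, q₋₂=1):
  k=0: a=12, p=12, q=1
  k=1: a=1, p=13, q=1
  k=2: a=1, p=25, q=2

25/2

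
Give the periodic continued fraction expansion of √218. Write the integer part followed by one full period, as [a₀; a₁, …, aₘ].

[14; 1, 3, 3, 1, 28]

a₀ = ⌊√218⌋ = 14.
With m₀=0, d₀=1 and mₖ₊₁ = dₖaₖ − mₖ, dₖ₊₁ = (n − mₖ₊₁²)/dₖ, aₖ₊₁ = ⌊(a₀+mₖ₊₁)/dₖ₊₁⌋:
  k=1: m=14, d=22, a=1
  k=2: m=8, d=7, a=3
  k=3: m=13, d=7, a=3
  k=4: m=8, d=22, a=1
  k=5: m=14, d=1, a=28
d=1 and a=2a₀=28 at k=5, so the next step gives (m, d) = (14, 22) again — its k=1 value — and the period has length 5.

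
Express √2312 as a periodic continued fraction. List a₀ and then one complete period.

a₀ = ⌊√2312⌋ = 48.

[48; 12, 96]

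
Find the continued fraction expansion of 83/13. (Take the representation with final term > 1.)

83 = 6·13 + 5
13 = 2·5 + 3
5 = 1·3 + 2
3 = 1·2 + 1
2 = 2·1 + 0  (stop)
So 83/13 = [6; 2, 1, 1, 2].

[6; 2, 1, 1, 2]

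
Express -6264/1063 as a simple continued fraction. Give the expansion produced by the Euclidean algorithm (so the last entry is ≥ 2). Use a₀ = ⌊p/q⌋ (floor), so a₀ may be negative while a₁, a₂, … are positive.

-6264 = -6·1063 + 114
1063 = 9·114 + 37
114 = 3·37 + 3
37 = 12·3 + 1
3 = 3·1 + 0  (stop)
So -6264/1063 = [-6; 9, 3, 12, 3].

[-6; 9, 3, 12, 3]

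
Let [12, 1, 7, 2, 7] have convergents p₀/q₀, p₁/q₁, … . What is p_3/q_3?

219/17

Using pₖ = aₖpₖ₋₁ + pₖ₋₂, qₖ = aₖqₖ₋₁ + qₖ₋₂ (with p₋₁=1, p₋₂=0, q₋₁=0, q₋₂=1):
  k=0: a=12, p=12, q=1
  k=1: a=1, p=13, q=1
  k=2: a=7, p=103, q=8
  k=3: a=2, p=219, q=17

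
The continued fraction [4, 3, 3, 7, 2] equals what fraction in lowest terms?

671/156

Using pₖ = aₖpₖ₋₁ + pₖ₋₂ and qₖ = aₖqₖ₋₁ + qₖ₋₂:
  k=0: a=4, p=4, q=1
  k=1: a=3, p=13, q=3
  k=2: a=3, p=43, q=10
  k=3: a=7, p=314, q=73
  k=4: a=2, p=671, q=156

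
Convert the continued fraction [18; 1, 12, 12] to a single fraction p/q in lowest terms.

2971/157

Using pₖ = aₖpₖ₋₁ + pₖ₋₂ and qₖ = aₖqₖ₋₁ + qₖ₋₂:
  k=0: a=18, p=18, q=1
  k=1: a=1, p=19, q=1
  k=2: a=12, p=246, q=13
  k=3: a=12, p=2971, q=157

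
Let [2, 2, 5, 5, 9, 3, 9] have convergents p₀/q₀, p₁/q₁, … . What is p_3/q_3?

140/57

Using pₖ = aₖpₖ₋₁ + pₖ₋₂, qₖ = aₖqₖ₋₁ + qₖ₋₂ (with p₋₁=1, p₋₂=0, q₋₁=0, q₋₂=1):
  k=0: a=2, p=2, q=1
  k=1: a=2, p=5, q=2
  k=2: a=5, p=27, q=11
  k=3: a=5, p=140, q=57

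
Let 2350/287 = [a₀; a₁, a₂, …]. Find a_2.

3

2350 = 8·287 + 54   →  a_0 = 8
287 = 5·54 + 17   →  a_1 = 5
54 = 3·17 + 3   →  a_2 = 3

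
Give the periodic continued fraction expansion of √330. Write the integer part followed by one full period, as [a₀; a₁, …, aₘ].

a₀ = ⌊√330⌋ = 18.

[18; 6, 36]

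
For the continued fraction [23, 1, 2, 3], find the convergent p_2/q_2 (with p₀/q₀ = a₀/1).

71/3

Using pₖ = aₖpₖ₋₁ + pₖ₋₂, qₖ = aₖqₖ₋₁ + qₖ₋₂ (with p₋₁=1, p₋₂=0, q₋₁=0, q₋₂=1):
  k=0: a=23, p=23, q=1
  k=1: a=1, p=24, q=1
  k=2: a=2, p=71, q=3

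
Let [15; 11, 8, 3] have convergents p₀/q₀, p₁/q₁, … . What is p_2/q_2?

1343/89

Using pₖ = aₖpₖ₋₁ + pₖ₋₂, qₖ = aₖqₖ₋₁ + qₖ₋₂ (with p₋₁=1, p₋₂=0, q₋₁=0, q₋₂=1):
  k=0: a=15, p=15, q=1
  k=1: a=11, p=166, q=11
  k=2: a=8, p=1343, q=89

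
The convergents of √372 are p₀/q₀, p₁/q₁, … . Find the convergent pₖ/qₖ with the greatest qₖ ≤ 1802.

√372 = [19; 3, 2, 12, 2, 3, 38, …] (period length 6).
Convergents:
  p_0/q_0 = 19/1
  p_1/q_1 = 58/3
  p_2/q_2 = 135/7
  p_3/q_3 = 1678/87
  p_4/q_4 = 3491/181
  p_5/q_5 = 12151/630
  p_6/q_6 = 465229/24121
q_5 = 630 ≤ 1802 < 24121 = q_6, so the answer is 12151/630.

12151/630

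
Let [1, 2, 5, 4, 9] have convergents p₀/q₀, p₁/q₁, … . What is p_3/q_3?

Using pₖ = aₖpₖ₋₁ + pₖ₋₂, qₖ = aₖqₖ₋₁ + qₖ₋₂ (with p₋₁=1, p₋₂=0, q₋₁=0, q₋₂=1):
  k=0: a=1, p=1, q=1
  k=1: a=2, p=3, q=2
  k=2: a=5, p=16, q=11
  k=3: a=4, p=67, q=46

67/46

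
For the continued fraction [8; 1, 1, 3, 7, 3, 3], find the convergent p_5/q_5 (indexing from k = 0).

Using pₖ = aₖpₖ₋₁ + pₖ₋₂, qₖ = aₖqₖ₋₁ + qₖ₋₂ (with p₋₁=1, p₋₂=0, q₋₁=0, q₋₂=1):
  k=0: a=8, p=8, q=1
  k=1: a=1, p=9, q=1
  k=2: a=1, p=17, q=2
  k=3: a=3, p=60, q=7
  k=4: a=7, p=437, q=51
  k=5: a=3, p=1371, q=160

1371/160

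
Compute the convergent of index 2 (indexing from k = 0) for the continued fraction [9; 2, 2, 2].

47/5

Using pₖ = aₖpₖ₋₁ + pₖ₋₂, qₖ = aₖqₖ₋₁ + qₖ₋₂ (with p₋₁=1, p₋₂=0, q₋₁=0, q₋₂=1):
  k=0: a=9, p=9, q=1
  k=1: a=2, p=19, q=2
  k=2: a=2, p=47, q=5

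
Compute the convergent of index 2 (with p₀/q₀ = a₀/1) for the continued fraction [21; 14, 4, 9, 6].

1201/57

Using pₖ = aₖpₖ₋₁ + pₖ₋₂, qₖ = aₖqₖ₋₁ + qₖ₋₂ (with p₋₁=1, p₋₂=0, q₋₁=0, q₋₂=1):
  k=0: a=21, p=21, q=1
  k=1: a=14, p=295, q=14
  k=2: a=4, p=1201, q=57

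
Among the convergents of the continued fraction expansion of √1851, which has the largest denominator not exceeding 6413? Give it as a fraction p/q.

159143/3699

√1851 = [43; 43, 86, …] (period length 2).
Convergents:
  p_0/q_0 = 43/1
  p_1/q_1 = 1850/43
  p_2/q_2 = 159143/3699
  p_3/q_3 = 6844999/159100
q_2 = 3699 ≤ 6413 < 159100 = q_3, so the answer is 159143/3699.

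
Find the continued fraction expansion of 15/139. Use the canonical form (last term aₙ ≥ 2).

15 = 0*139 + 15
139 = 9*15 + 4
15 = 3*4 + 3
4 = 1*3 + 1
3 = 3*1 + 0  (stop)
So 15/139 = [0; 9, 3, 1, 3].

[0; 9, 3, 1, 3]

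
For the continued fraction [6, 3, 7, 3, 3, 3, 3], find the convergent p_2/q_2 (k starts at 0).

139/22

Using pₖ = aₖpₖ₋₁ + pₖ₋₂, qₖ = aₖqₖ₋₁ + qₖ₋₂ (with p₋₁=1, p₋₂=0, q₋₁=0, q₋₂=1):
  k=0: a=6, p=6, q=1
  k=1: a=3, p=19, q=3
  k=2: a=7, p=139, q=22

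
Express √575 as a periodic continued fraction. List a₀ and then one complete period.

a₀ = ⌊√575⌋ = 23.

[23; 1, 46]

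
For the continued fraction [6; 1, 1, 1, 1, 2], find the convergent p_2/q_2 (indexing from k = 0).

Using pₖ = aₖpₖ₋₁ + pₖ₋₂, qₖ = aₖqₖ₋₁ + qₖ₋₂ (with p₋₁=1, p₋₂=0, q₋₁=0, q₋₂=1):
  k=0: a=6, p=6, q=1
  k=1: a=1, p=7, q=1
  k=2: a=1, p=13, q=2

13/2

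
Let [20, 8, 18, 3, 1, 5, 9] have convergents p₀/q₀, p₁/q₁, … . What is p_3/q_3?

Using pₖ = aₖpₖ₋₁ + pₖ₋₂, qₖ = aₖqₖ₋₁ + qₖ₋₂ (with p₋₁=1, p₋₂=0, q₋₁=0, q₋₂=1):
  k=0: a=20, p=20, q=1
  k=1: a=8, p=161, q=8
  k=2: a=18, p=2918, q=145
  k=3: a=3, p=8915, q=443

8915/443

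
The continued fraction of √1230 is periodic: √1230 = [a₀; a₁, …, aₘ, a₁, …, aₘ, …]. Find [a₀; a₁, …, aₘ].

[35; 14, 70]

a₀ = ⌊√1230⌋ = 35.
With m₀=0, d₀=1 and mₖ₊₁ = dₖaₖ − mₖ, dₖ₊₁ = (n − mₖ₊₁²)/dₖ, aₖ₊₁ = ⌊(a₀+mₖ₊₁)/dₖ₊₁⌋:
  k=1: m=35, d=5, a=14
  k=2: m=35, d=1, a=70
d=1 and a=2a₀=70 at k=2, so the next step gives (m, d) = (35, 5) again — its k=1 value — and the period has length 2.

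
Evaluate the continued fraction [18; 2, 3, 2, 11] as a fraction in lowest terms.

3374/183

Using pₖ = aₖpₖ₋₁ + pₖ₋₂ and qₖ = aₖqₖ₋₁ + qₖ₋₂:
  k=0: a=18, p=18, q=1
  k=1: a=2, p=37, q=2
  k=2: a=3, p=129, q=7
  k=3: a=2, p=295, q=16
  k=4: a=11, p=3374, q=183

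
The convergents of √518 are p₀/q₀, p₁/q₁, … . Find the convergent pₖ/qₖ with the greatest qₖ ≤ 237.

√518 = [22; 1, 3, 6, 3, 1, 44, …] (period length 6).
Convergents:
  p_0/q_0 = 22/1
  p_1/q_1 = 23/1
  p_2/q_2 = 91/4
  p_3/q_3 = 569/25
  p_4/q_4 = 1798/79
  p_5/q_5 = 2367/104
  p_6/q_6 = 105946/4655
q_5 = 104 ≤ 237 < 4655 = q_6, so the answer is 2367/104.

2367/104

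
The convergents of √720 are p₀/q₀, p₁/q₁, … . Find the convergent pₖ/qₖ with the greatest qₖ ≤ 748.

8667/323

√720 = [26; 1, 4, 1, 52, …] (period length 4).
Convergents:
  p_0/q_0 = 26/1
  p_1/q_1 = 27/1
  p_2/q_2 = 134/5
  p_3/q_3 = 161/6
  p_4/q_4 = 8506/317
  p_5/q_5 = 8667/323
  p_6/q_6 = 43174/1609
q_5 = 323 ≤ 748 < 1609 = q_6, so the answer is 8667/323.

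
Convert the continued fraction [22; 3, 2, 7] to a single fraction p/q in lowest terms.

1159/52

Using pₖ = aₖpₖ₋₁ + pₖ₋₂ and qₖ = aₖqₖ₋₁ + qₖ₋₂:
  k=0: a=22, p=22, q=1
  k=1: a=3, p=67, q=3
  k=2: a=2, p=156, q=7
  k=3: a=7, p=1159, q=52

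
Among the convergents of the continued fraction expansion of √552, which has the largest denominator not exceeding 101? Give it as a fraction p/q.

√552 = [23; 2, 46, …] (period length 2).
Convergents:
  p_0/q_0 = 23/1
  p_1/q_1 = 47/2
  p_2/q_2 = 2185/93
  p_3/q_3 = 4417/188
q_2 = 93 ≤ 101 < 188 = q_3, so the answer is 2185/93.

2185/93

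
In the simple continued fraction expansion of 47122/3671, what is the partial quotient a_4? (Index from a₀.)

47122 = 12·3671 + 3070   →  a_0 = 12
3671 = 1·3070 + 601   →  a_1 = 1
3070 = 5·601 + 65   →  a_2 = 5
601 = 9·65 + 16   →  a_3 = 9
65 = 4·16 + 1   →  a_4 = 4

4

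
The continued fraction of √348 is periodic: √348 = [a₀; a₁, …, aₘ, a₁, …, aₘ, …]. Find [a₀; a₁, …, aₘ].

[18; 1, 1, 1, 8, 1, 1, 1, 36]

a₀ = ⌊√348⌋ = 18.
With m₀=0, d₀=1 and mₖ₊₁ = dₖaₖ − mₖ, dₖ₊₁ = (n − mₖ₊₁²)/dₖ, aₖ₊₁ = ⌊(a₀+mₖ₊₁)/dₖ₊₁⌋:
  k=1: m=18, d=24, a=1
  k=2: m=6, d=13, a=1
  k=3: m=7, d=23, a=1
  k=4: m=16, d=4, a=8
  k=5: m=16, d=23, a=1
  k=6: m=7, d=13, a=1
  k=7: m=6, d=24, a=1
  k=8: m=18, d=1, a=36
d=1 and a=2a₀=36 at k=8, so the next step gives (m, d) = (18, 24) again — its k=1 value — and the period has length 8.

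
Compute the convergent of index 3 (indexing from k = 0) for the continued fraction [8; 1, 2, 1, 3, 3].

35/4

Using pₖ = aₖpₖ₋₁ + pₖ₋₂, qₖ = aₖqₖ₋₁ + qₖ₋₂ (with p₋₁=1, p₋₂=0, q₋₁=0, q₋₂=1):
  k=0: a=8, p=8, q=1
  k=1: a=1, p=9, q=1
  k=2: a=2, p=26, q=3
  k=3: a=1, p=35, q=4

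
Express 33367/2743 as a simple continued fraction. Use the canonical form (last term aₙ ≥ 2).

33367 = 12·2743 + 451
2743 = 6·451 + 37
451 = 12·37 + 7
37 = 5·7 + 2
7 = 3·2 + 1
2 = 2·1 + 0  (stop)
So 33367/2743 = [12; 6, 12, 5, 3, 2].

[12; 6, 12, 5, 3, 2]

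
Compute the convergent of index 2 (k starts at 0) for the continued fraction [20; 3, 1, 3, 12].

81/4

Using pₖ = aₖpₖ₋₁ + pₖ₋₂, qₖ = aₖqₖ₋₁ + qₖ₋₂ (with p₋₁=1, p₋₂=0, q₋₁=0, q₋₂=1):
  k=0: a=20, p=20, q=1
  k=1: a=3, p=61, q=3
  k=2: a=1, p=81, q=4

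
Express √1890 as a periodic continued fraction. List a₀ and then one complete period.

[43; 2, 9, 6, 9, 2, 86]

a₀ = ⌊√1890⌋ = 43.
With m₀=0, d₀=1 and mₖ₊₁ = dₖaₖ − mₖ, dₖ₊₁ = (n − mₖ₊₁²)/dₖ, aₖ₊₁ = ⌊(a₀+mₖ₊₁)/dₖ₊₁⌋:
  k=1: m=43, d=41, a=2
  k=2: m=39, d=9, a=9
  k=3: m=42, d=14, a=6
  k=4: m=42, d=9, a=9
  k=5: m=39, d=41, a=2
  k=6: m=43, d=1, a=86
d=1 and a=2a₀=86 at k=6, so the next step gives (m, d) = (43, 41) again — its k=1 value — and the period has length 6.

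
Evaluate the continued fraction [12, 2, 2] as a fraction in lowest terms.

Fold from the inside: start with 2/1.
  2 + 1/2 = 5/2
  12 + 2/5 = 62/5

62/5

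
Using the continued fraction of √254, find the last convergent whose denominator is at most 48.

255/16

√254 = [15; 1, 14, 1, 30, …] (period length 4).
Convergents:
  p_0/q_0 = 15/1
  p_1/q_1 = 16/1
  p_2/q_2 = 239/15
  p_3/q_3 = 255/16
  p_4/q_4 = 7889/495
q_3 = 16 ≤ 48 < 495 = q_4, so the answer is 255/16.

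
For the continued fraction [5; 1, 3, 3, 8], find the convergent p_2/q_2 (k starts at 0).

23/4

Using pₖ = aₖpₖ₋₁ + pₖ₋₂, qₖ = aₖqₖ₋₁ + qₖ₋₂ (with p₋₁=1, p₋₂=0, q₋₁=0, q₋₂=1):
  k=0: a=5, p=5, q=1
  k=1: a=1, p=6, q=1
  k=2: a=3, p=23, q=4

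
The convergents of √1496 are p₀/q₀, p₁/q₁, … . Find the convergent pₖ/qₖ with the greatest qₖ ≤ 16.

116/3

√1496 = [38; 1, 2, 9, 2, 1, 76, …] (period length 6).
Convergents:
  p_0/q_0 = 38/1
  p_1/q_1 = 39/1
  p_2/q_2 = 116/3
  p_3/q_3 = 1083/28
q_2 = 3 ≤ 16 < 28 = q_3, so the answer is 116/3.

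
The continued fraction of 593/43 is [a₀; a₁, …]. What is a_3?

593 = 13·43 + 34   →  a_0 = 13
43 = 1·34 + 9   →  a_1 = 1
34 = 3·9 + 7   →  a_2 = 3
9 = 1·7 + 2   →  a_3 = 1

1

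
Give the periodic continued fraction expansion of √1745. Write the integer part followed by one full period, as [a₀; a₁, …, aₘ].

[41; 1, 3, 2, 2, 3, 1, 82]

a₀ = ⌊√1745⌋ = 41.
With m₀=0, d₀=1 and mₖ₊₁ = dₖaₖ − mₖ, dₖ₊₁ = (n − mₖ₊₁²)/dₖ, aₖ₊₁ = ⌊(a₀+mₖ₊₁)/dₖ₊₁⌋:
  k=1: m=41, d=64, a=1
  k=2: m=23, d=19, a=3
  k=3: m=34, d=31, a=2
  k=4: m=28, d=31, a=2
  k=5: m=34, d=19, a=3
  k=6: m=23, d=64, a=1
  k=7: m=41, d=1, a=82
d=1 and a=2a₀=82 at k=7, so the next step gives (m, d) = (41, 64) again — its k=1 value — and the period has length 7.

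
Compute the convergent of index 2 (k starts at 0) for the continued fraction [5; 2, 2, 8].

Using pₖ = aₖpₖ₋₁ + pₖ₋₂, qₖ = aₖqₖ₋₁ + qₖ₋₂ (with p₋₁=1, p₋₂=0, q₋₁=0, q₋₂=1):
  k=0: a=5, p=5, q=1
  k=1: a=2, p=11, q=2
  k=2: a=2, p=27, q=5

27/5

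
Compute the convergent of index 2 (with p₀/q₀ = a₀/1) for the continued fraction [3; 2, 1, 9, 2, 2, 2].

Using pₖ = aₖpₖ₋₁ + pₖ₋₂, qₖ = aₖqₖ₋₁ + qₖ₋₂ (with p₋₁=1, p₋₂=0, q₋₁=0, q₋₂=1):
  k=0: a=3, p=3, q=1
  k=1: a=2, p=7, q=2
  k=2: a=1, p=10, q=3

10/3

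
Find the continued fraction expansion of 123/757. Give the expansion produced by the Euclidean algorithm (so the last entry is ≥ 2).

[0; 6, 6, 2, 9]

123 = 0·757 + 123
757 = 6·123 + 19
123 = 6·19 + 9
19 = 2·9 + 1
9 = 9·1 + 0  (stop)
So 123/757 = [0; 6, 6, 2, 9].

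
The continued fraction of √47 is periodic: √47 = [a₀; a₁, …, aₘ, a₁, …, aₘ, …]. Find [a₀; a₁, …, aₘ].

[6; 1, 5, 1, 12]

a₀ = ⌊√47⌋ = 6.
With m₀=0, d₀=1 and mₖ₊₁ = dₖaₖ − mₖ, dₖ₊₁ = (n − mₖ₊₁²)/dₖ, aₖ₊₁ = ⌊(a₀+mₖ₊₁)/dₖ₊₁⌋:
  k=1: m=6, d=11, a=1
  k=2: m=5, d=2, a=5
  k=3: m=5, d=11, a=1
  k=4: m=6, d=1, a=12
d=1 and a=2a₀=12 at k=4, so the next step gives (m, d) = (6, 11) again — its k=1 value — and the period has length 4.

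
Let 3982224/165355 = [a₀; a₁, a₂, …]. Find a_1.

3982224 = 24·165355 + 13704   →  a_0 = 24
165355 = 12·13704 + 907   →  a_1 = 12

12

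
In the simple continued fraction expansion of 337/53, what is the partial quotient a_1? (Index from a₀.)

337 = 6·53 + 19   →  a_0 = 6
53 = 2·19 + 15   →  a_1 = 2

2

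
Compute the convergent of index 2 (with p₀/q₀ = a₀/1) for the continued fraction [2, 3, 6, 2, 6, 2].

Using pₖ = aₖpₖ₋₁ + pₖ₋₂, qₖ = aₖqₖ₋₁ + qₖ₋₂ (with p₋₁=1, p₋₂=0, q₋₁=0, q₋₂=1):
  k=0: a=2, p=2, q=1
  k=1: a=3, p=7, q=3
  k=2: a=6, p=44, q=19

44/19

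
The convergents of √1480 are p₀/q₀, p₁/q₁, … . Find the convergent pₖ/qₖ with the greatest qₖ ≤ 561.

12503/325

√1480 = [38; 2, 8, 19, 8, 2, 76, …] (period length 6).
Convergents:
  p_0/q_0 = 38/1
  p_1/q_1 = 77/2
  p_2/q_2 = 654/17
  p_3/q_3 = 12503/325
  p_4/q_4 = 100678/2617
q_3 = 325 ≤ 561 < 2617 = q_4, so the answer is 12503/325.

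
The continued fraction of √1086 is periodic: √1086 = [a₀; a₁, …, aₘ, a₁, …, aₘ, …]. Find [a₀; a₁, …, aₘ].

[32; 1, 20, 1, 64]

a₀ = ⌊√1086⌋ = 32.
With m₀=0, d₀=1 and mₖ₊₁ = dₖaₖ − mₖ, dₖ₊₁ = (n − mₖ₊₁²)/dₖ, aₖ₊₁ = ⌊(a₀+mₖ₊₁)/dₖ₊₁⌋:
  k=1: m=32, d=62, a=1
  k=2: m=30, d=3, a=20
  k=3: m=30, d=62, a=1
  k=4: m=32, d=1, a=64
d=1 and a=2a₀=64 at k=4, so the next step gives (m, d) = (32, 62) again — its k=1 value — and the period has length 4.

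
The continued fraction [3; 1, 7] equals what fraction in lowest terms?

Fold from the inside: start with 7/1.
  1 + 1/7 = 8/7
  3 + 7/8 = 31/8

31/8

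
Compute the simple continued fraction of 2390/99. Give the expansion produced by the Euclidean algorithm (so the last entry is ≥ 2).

2390 = 24*99 + 14
99 = 7*14 + 1
14 = 14*1 + 0  (stop)
So 2390/99 = [24; 7, 14].

[24; 7, 14]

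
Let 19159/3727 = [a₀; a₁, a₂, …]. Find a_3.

1

19159 = 5·3727 + 524   →  a_0 = 5
3727 = 7·524 + 59   →  a_1 = 7
524 = 8·59 + 52   →  a_2 = 8
59 = 1·52 + 7   →  a_3 = 1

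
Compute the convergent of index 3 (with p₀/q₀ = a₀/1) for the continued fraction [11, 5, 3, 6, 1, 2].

Using pₖ = aₖpₖ₋₁ + pₖ₋₂, qₖ = aₖqₖ₋₁ + qₖ₋₂ (with p₋₁=1, p₋₂=0, q₋₁=0, q₋₂=1):
  k=0: a=11, p=11, q=1
  k=1: a=5, p=56, q=5
  k=2: a=3, p=179, q=16
  k=3: a=6, p=1130, q=101

1130/101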